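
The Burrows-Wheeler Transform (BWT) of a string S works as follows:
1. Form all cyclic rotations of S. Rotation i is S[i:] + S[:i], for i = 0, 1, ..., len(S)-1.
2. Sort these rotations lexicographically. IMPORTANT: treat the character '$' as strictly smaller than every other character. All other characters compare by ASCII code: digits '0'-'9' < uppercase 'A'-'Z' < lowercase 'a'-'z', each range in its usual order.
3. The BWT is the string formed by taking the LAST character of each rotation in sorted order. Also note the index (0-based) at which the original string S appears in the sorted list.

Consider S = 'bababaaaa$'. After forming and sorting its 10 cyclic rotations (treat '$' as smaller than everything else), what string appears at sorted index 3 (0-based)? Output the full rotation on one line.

All 10 rotations (rotation i = S[i:]+S[:i]):
  rot[0] = bababaaaa$
  rot[1] = ababaaaa$b
  rot[2] = babaaaa$ba
  rot[3] = abaaaa$bab
  rot[4] = baaaa$baba
  rot[5] = aaaa$babab
  rot[6] = aaa$bababa
  rot[7] = aa$bababaa
  rot[8] = a$bababaaa
  rot[9] = $bababaaaa
Sorted (with $ < everything):
  sorted[0] = $bababaaaa
  sorted[1] = a$bababaaa
  sorted[2] = aa$bababaa
  sorted[3] = aaa$bababa
  sorted[4] = aaaa$babab
  sorted[5] = abaaaa$bab
  sorted[6] = ababaaaa$b
  sorted[7] = baaaa$baba
  sorted[8] = babaaaa$ba
  sorted[9] = bababaaaa$
sorted[3] = aaa$bababa

Answer: aaa$bababa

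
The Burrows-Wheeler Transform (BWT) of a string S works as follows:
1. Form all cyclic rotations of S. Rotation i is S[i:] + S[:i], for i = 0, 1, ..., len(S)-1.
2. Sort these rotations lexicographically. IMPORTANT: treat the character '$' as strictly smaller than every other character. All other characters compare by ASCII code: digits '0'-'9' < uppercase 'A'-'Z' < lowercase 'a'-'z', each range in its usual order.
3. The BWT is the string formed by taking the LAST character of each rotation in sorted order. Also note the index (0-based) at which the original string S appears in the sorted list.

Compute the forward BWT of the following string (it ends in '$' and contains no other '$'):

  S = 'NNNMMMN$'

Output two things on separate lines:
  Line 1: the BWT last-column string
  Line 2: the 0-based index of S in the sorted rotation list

All 8 rotations (rotation i = S[i:]+S[:i]):
  rot[0] = NNNMMMN$
  rot[1] = NNMMMN$N
  rot[2] = NMMMN$NN
  rot[3] = MMMN$NNN
  rot[4] = MMN$NNNM
  rot[5] = MN$NNNMM
  rot[6] = N$NNNMMM
  rot[7] = $NNNMMMN
Sorted (with $ < everything):
  sorted[0] = $NNNMMMN  (last char: 'N')
  sorted[1] = MMMN$NNN  (last char: 'N')
  sorted[2] = MMN$NNNM  (last char: 'M')
  sorted[3] = MN$NNNMM  (last char: 'M')
  sorted[4] = N$NNNMMM  (last char: 'M')
  sorted[5] = NMMMN$NN  (last char: 'N')
  sorted[6] = NNMMMN$N  (last char: 'N')
  sorted[7] = NNNMMMN$  (last char: '$')
Last column: NNMMMNN$
Original string S is at sorted index 7

Answer: NNMMMNN$
7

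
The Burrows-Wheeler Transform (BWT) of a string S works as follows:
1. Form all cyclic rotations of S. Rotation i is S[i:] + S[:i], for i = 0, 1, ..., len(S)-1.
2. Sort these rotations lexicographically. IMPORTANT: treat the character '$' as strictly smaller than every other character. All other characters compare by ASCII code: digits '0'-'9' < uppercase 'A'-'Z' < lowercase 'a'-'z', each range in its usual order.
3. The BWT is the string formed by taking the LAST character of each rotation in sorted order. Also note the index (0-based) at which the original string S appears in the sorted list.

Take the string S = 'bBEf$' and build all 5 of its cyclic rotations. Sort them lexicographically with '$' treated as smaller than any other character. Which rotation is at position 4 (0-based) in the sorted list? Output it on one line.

Answer: f$bBE

Derivation:
All 5 rotations (rotation i = S[i:]+S[:i]):
  rot[0] = bBEf$
  rot[1] = BEf$b
  rot[2] = Ef$bB
  rot[3] = f$bBE
  rot[4] = $bBEf
Sorted (with $ < everything):
  sorted[0] = $bBEf
  sorted[1] = BEf$b
  sorted[2] = Ef$bB
  sorted[3] = bBEf$
  sorted[4] = f$bBE
sorted[4] = f$bBE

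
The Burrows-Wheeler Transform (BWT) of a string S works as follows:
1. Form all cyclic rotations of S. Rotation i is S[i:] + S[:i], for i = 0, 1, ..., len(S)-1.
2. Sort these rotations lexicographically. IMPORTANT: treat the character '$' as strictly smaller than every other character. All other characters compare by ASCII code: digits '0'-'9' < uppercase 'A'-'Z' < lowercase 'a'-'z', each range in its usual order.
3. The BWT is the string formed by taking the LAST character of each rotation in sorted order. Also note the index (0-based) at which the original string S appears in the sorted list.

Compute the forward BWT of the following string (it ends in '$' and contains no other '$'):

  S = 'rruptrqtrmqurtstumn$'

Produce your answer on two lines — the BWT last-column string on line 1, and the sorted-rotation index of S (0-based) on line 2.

All 20 rotations (rotation i = S[i:]+S[:i]):
  rot[0] = rruptrqtrmqurtstumn$
  rot[1] = ruptrqtrmqurtstumn$r
  rot[2] = uptrqtrmqurtstumn$rr
  rot[3] = ptrqtrmqurtstumn$rru
  rot[4] = trqtrmqurtstumn$rrup
  rot[5] = rqtrmqurtstumn$rrupt
  rot[6] = qtrmqurtstumn$rruptr
  rot[7] = trmqurtstumn$rruptrq
  rot[8] = rmqurtstumn$rruptrqt
  rot[9] = mqurtstumn$rruptrqtr
  rot[10] = qurtstumn$rruptrqtrm
  rot[11] = urtstumn$rruptrqtrmq
  rot[12] = rtstumn$rruptrqtrmqu
  rot[13] = tstumn$rruptrqtrmqur
  rot[14] = stumn$rruptrqtrmqurt
  rot[15] = tumn$rruptrqtrmqurts
  rot[16] = umn$rruptrqtrmqurtst
  rot[17] = mn$rruptrqtrmqurtstu
  rot[18] = n$rruptrqtrmqurtstum
  rot[19] = $rruptrqtrmqurtstumn
Sorted (with $ < everything):
  sorted[0] = $rruptrqtrmqurtstumn  (last char: 'n')
  sorted[1] = mn$rruptrqtrmqurtstu  (last char: 'u')
  sorted[2] = mqurtstumn$rruptrqtr  (last char: 'r')
  sorted[3] = n$rruptrqtrmqurtstum  (last char: 'm')
  sorted[4] = ptrqtrmqurtstumn$rru  (last char: 'u')
  sorted[5] = qtrmqurtstumn$rruptr  (last char: 'r')
  sorted[6] = qurtstumn$rruptrqtrm  (last char: 'm')
  sorted[7] = rmqurtstumn$rruptrqt  (last char: 't')
  sorted[8] = rqtrmqurtstumn$rrupt  (last char: 't')
  sorted[9] = rruptrqtrmqurtstumn$  (last char: '$')
  sorted[10] = rtstumn$rruptrqtrmqu  (last char: 'u')
  sorted[11] = ruptrqtrmqurtstumn$r  (last char: 'r')
  sorted[12] = stumn$rruptrqtrmqurt  (last char: 't')
  sorted[13] = trmqurtstumn$rruptrq  (last char: 'q')
  sorted[14] = trqtrmqurtstumn$rrup  (last char: 'p')
  sorted[15] = tstumn$rruptrqtrmqur  (last char: 'r')
  sorted[16] = tumn$rruptrqtrmqurts  (last char: 's')
  sorted[17] = umn$rruptrqtrmqurtst  (last char: 't')
  sorted[18] = uptrqtrmqurtstumn$rr  (last char: 'r')
  sorted[19] = urtstumn$rruptrqtrmq  (last char: 'q')
Last column: nurmurmtt$urtqprstrq
Original string S is at sorted index 9

Answer: nurmurmtt$urtqprstrq
9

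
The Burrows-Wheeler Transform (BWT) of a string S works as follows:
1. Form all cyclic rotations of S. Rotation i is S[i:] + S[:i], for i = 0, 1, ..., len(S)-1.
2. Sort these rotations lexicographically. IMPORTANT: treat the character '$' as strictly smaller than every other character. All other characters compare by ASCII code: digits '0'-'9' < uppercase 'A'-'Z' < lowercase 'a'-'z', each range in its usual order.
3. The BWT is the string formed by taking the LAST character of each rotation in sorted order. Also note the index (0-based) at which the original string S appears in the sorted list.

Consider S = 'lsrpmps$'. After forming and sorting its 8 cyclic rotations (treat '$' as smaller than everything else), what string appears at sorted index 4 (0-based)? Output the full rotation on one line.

Answer: ps$lsrpm

Derivation:
All 8 rotations (rotation i = S[i:]+S[:i]):
  rot[0] = lsrpmps$
  rot[1] = srpmps$l
  rot[2] = rpmps$ls
  rot[3] = pmps$lsr
  rot[4] = mps$lsrp
  rot[5] = ps$lsrpm
  rot[6] = s$lsrpmp
  rot[7] = $lsrpmps
Sorted (with $ < everything):
  sorted[0] = $lsrpmps
  sorted[1] = lsrpmps$
  sorted[2] = mps$lsrp
  sorted[3] = pmps$lsr
  sorted[4] = ps$lsrpm
  sorted[5] = rpmps$ls
  sorted[6] = s$lsrpmp
  sorted[7] = srpmps$l
sorted[4] = ps$lsrpm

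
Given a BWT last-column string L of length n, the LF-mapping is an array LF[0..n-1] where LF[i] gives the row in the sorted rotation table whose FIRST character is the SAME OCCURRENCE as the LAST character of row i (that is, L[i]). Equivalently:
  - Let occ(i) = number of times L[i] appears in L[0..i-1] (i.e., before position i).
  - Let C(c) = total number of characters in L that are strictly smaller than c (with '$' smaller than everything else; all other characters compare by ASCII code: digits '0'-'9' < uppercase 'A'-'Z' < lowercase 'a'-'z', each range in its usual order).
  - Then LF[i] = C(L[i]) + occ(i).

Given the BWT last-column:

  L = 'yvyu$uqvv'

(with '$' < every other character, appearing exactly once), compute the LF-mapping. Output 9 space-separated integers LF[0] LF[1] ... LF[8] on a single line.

Answer: 7 4 8 2 0 3 1 5 6

Derivation:
Char counts: '$':1, 'q':1, 'u':2, 'v':3, 'y':2
C (first-col start): C('$')=0, C('q')=1, C('u')=2, C('v')=4, C('y')=7
L[0]='y': occ=0, LF[0]=C('y')+0=7+0=7
L[1]='v': occ=0, LF[1]=C('v')+0=4+0=4
L[2]='y': occ=1, LF[2]=C('y')+1=7+1=8
L[3]='u': occ=0, LF[3]=C('u')+0=2+0=2
L[4]='$': occ=0, LF[4]=C('$')+0=0+0=0
L[5]='u': occ=1, LF[5]=C('u')+1=2+1=3
L[6]='q': occ=0, LF[6]=C('q')+0=1+0=1
L[7]='v': occ=1, LF[7]=C('v')+1=4+1=5
L[8]='v': occ=2, LF[8]=C('v')+2=4+2=6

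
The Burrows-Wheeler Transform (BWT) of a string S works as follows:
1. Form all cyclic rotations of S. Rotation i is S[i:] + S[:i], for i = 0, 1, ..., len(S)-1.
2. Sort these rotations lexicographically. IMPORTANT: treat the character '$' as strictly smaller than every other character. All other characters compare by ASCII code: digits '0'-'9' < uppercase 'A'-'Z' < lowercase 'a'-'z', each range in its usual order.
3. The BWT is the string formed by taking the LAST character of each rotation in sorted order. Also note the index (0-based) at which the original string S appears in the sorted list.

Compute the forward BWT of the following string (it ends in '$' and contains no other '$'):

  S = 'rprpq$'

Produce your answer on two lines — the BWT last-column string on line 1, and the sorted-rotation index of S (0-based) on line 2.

Answer: qrrpp$
5

Derivation:
All 6 rotations (rotation i = S[i:]+S[:i]):
  rot[0] = rprpq$
  rot[1] = prpq$r
  rot[2] = rpq$rp
  rot[3] = pq$rpr
  rot[4] = q$rprp
  rot[5] = $rprpq
Sorted (with $ < everything):
  sorted[0] = $rprpq  (last char: 'q')
  sorted[1] = pq$rpr  (last char: 'r')
  sorted[2] = prpq$r  (last char: 'r')
  sorted[3] = q$rprp  (last char: 'p')
  sorted[4] = rpq$rp  (last char: 'p')
  sorted[5] = rprpq$  (last char: '$')
Last column: qrrpp$
Original string S is at sorted index 5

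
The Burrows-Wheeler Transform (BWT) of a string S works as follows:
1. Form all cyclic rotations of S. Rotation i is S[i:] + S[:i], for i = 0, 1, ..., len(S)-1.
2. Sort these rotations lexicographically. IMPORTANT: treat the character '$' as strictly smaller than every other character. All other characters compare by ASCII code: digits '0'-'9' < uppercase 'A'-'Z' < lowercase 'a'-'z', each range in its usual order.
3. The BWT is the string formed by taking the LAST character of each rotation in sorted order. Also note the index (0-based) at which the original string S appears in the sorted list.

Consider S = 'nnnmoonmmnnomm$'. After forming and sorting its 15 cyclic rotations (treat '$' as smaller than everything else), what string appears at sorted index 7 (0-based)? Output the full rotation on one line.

Answer: nmoonmmnnomm$nn

Derivation:
All 15 rotations (rotation i = S[i:]+S[:i]):
  rot[0] = nnnmoonmmnnomm$
  rot[1] = nnmoonmmnnomm$n
  rot[2] = nmoonmmnnomm$nn
  rot[3] = moonmmnnomm$nnn
  rot[4] = oonmmnnomm$nnnm
  rot[5] = onmmnnomm$nnnmo
  rot[6] = nmmnnomm$nnnmoo
  rot[7] = mmnnomm$nnnmoon
  rot[8] = mnnomm$nnnmoonm
  rot[9] = nnomm$nnnmoonmm
  rot[10] = nomm$nnnmoonmmn
  rot[11] = omm$nnnmoonmmnn
  rot[12] = mm$nnnmoonmmnno
  rot[13] = m$nnnmoonmmnnom
  rot[14] = $nnnmoonmmnnomm
Sorted (with $ < everything):
  sorted[0] = $nnnmoonmmnnomm
  sorted[1] = m$nnnmoonmmnnom
  sorted[2] = mm$nnnmoonmmnno
  sorted[3] = mmnnomm$nnnmoon
  sorted[4] = mnnomm$nnnmoonm
  sorted[5] = moonmmnnomm$nnn
  sorted[6] = nmmnnomm$nnnmoo
  sorted[7] = nmoonmmnnomm$nn
  sorted[8] = nnmoonmmnnomm$n
  sorted[9] = nnnmoonmmnnomm$
  sorted[10] = nnomm$nnnmoonmm
  sorted[11] = nomm$nnnmoonmmn
  sorted[12] = omm$nnnmoonmmnn
  sorted[13] = onmmnnomm$nnnmo
  sorted[14] = oonmmnnomm$nnnm
sorted[7] = nmoonmmnnomm$nn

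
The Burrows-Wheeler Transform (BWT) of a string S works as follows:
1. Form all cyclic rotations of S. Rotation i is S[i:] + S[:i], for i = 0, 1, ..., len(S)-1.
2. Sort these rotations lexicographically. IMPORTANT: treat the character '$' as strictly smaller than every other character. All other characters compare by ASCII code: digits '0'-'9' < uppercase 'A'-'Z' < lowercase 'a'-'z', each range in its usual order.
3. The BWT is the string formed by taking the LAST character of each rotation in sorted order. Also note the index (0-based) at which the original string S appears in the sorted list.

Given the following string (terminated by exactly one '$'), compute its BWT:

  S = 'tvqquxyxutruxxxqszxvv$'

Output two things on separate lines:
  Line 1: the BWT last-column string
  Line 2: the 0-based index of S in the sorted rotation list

Answer: vvxqtqu$xrqvtxxyzxuuxs
7

Derivation:
All 22 rotations (rotation i = S[i:]+S[:i]):
  rot[0] = tvqquxyxutruxxxqszxvv$
  rot[1] = vqquxyxutruxxxqszxvv$t
  rot[2] = qquxyxutruxxxqszxvv$tv
  rot[3] = quxyxutruxxxqszxvv$tvq
  rot[4] = uxyxutruxxxqszxvv$tvqq
  rot[5] = xyxutruxxxqszxvv$tvqqu
  rot[6] = yxutruxxxqszxvv$tvqqux
  rot[7] = xutruxxxqszxvv$tvqquxy
  rot[8] = utruxxxqszxvv$tvqquxyx
  rot[9] = truxxxqszxvv$tvqquxyxu
  rot[10] = ruxxxqszxvv$tvqquxyxut
  rot[11] = uxxxqszxvv$tvqquxyxutr
  rot[12] = xxxqszxvv$tvqquxyxutru
  rot[13] = xxqszxvv$tvqquxyxutrux
  rot[14] = xqszxvv$tvqquxyxutruxx
  rot[15] = qszxvv$tvqquxyxutruxxx
  rot[16] = szxvv$tvqquxyxutruxxxq
  rot[17] = zxvv$tvqquxyxutruxxxqs
  rot[18] = xvv$tvqquxyxutruxxxqsz
  rot[19] = vv$tvqquxyxutruxxxqszx
  rot[20] = v$tvqquxyxutruxxxqszxv
  rot[21] = $tvqquxyxutruxxxqszxvv
Sorted (with $ < everything):
  sorted[0] = $tvqquxyxutruxxxqszxvv  (last char: 'v')
  sorted[1] = qquxyxutruxxxqszxvv$tv  (last char: 'v')
  sorted[2] = qszxvv$tvqquxyxutruxxx  (last char: 'x')
  sorted[3] = quxyxutruxxxqszxvv$tvq  (last char: 'q')
  sorted[4] = ruxxxqszxvv$tvqquxyxut  (last char: 't')
  sorted[5] = szxvv$tvqquxyxutruxxxq  (last char: 'q')
  sorted[6] = truxxxqszxvv$tvqquxyxu  (last char: 'u')
  sorted[7] = tvqquxyxutruxxxqszxvv$  (last char: '$')
  sorted[8] = utruxxxqszxvv$tvqquxyx  (last char: 'x')
  sorted[9] = uxxxqszxvv$tvqquxyxutr  (last char: 'r')
  sorted[10] = uxyxutruxxxqszxvv$tvqq  (last char: 'q')
  sorted[11] = v$tvqquxyxutruxxxqszxv  (last char: 'v')
  sorted[12] = vqquxyxutruxxxqszxvv$t  (last char: 't')
  sorted[13] = vv$tvqquxyxutruxxxqszx  (last char: 'x')
  sorted[14] = xqszxvv$tvqquxyxutruxx  (last char: 'x')
  sorted[15] = xutruxxxqszxvv$tvqquxy  (last char: 'y')
  sorted[16] = xvv$tvqquxyxutruxxxqsz  (last char: 'z')
  sorted[17] = xxqszxvv$tvqquxyxutrux  (last char: 'x')
  sorted[18] = xxxqszxvv$tvqquxyxutru  (last char: 'u')
  sorted[19] = xyxutruxxxqszxvv$tvqqu  (last char: 'u')
  sorted[20] = yxutruxxxqszxvv$tvqqux  (last char: 'x')
  sorted[21] = zxvv$tvqquxyxutruxxxqs  (last char: 's')
Last column: vvxqtqu$xrqvtxxyzxuuxs
Original string S is at sorted index 7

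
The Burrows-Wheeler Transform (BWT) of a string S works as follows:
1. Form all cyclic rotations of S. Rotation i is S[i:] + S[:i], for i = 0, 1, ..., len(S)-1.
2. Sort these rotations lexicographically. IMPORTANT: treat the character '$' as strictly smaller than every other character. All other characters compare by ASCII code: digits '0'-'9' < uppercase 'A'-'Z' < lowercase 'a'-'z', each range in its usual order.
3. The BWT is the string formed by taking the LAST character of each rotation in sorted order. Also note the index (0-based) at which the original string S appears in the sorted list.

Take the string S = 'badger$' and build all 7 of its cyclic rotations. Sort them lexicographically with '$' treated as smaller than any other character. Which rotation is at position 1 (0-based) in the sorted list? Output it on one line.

All 7 rotations (rotation i = S[i:]+S[:i]):
  rot[0] = badger$
  rot[1] = adger$b
  rot[2] = dger$ba
  rot[3] = ger$bad
  rot[4] = er$badg
  rot[5] = r$badge
  rot[6] = $badger
Sorted (with $ < everything):
  sorted[0] = $badger
  sorted[1] = adger$b
  sorted[2] = badger$
  sorted[3] = dger$ba
  sorted[4] = er$badg
  sorted[5] = ger$bad
  sorted[6] = r$badge
sorted[1] = adger$b

Answer: adger$b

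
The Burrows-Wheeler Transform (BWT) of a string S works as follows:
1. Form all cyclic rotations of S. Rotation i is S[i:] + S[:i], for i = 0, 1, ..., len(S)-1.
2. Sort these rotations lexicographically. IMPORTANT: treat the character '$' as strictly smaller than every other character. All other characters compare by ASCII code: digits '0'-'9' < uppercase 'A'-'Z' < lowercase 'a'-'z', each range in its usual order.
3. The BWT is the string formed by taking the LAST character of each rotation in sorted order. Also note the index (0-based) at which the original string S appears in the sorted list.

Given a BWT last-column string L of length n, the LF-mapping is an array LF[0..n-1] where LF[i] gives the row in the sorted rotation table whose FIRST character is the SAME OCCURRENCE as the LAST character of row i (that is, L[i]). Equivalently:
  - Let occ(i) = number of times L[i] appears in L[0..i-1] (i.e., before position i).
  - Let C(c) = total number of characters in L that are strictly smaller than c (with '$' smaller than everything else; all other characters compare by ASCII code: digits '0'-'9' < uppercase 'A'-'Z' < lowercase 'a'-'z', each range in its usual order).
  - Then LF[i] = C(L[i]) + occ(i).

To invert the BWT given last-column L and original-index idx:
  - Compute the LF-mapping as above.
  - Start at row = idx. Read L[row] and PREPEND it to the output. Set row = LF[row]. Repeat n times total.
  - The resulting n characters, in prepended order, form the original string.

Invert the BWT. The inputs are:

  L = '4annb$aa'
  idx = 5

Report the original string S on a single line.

LF mapping: 1 2 6 7 5 0 3 4
Walk LF starting at row 5, prepending L[row]:
  step 1: row=5, L[5]='$', prepend. Next row=LF[5]=0
  step 2: row=0, L[0]='4', prepend. Next row=LF[0]=1
  step 3: row=1, L[1]='a', prepend. Next row=LF[1]=2
  step 4: row=2, L[2]='n', prepend. Next row=LF[2]=6
  step 5: row=6, L[6]='a', prepend. Next row=LF[6]=3
  step 6: row=3, L[3]='n', prepend. Next row=LF[3]=7
  step 7: row=7, L[7]='a', prepend. Next row=LF[7]=4
  step 8: row=4, L[4]='b', prepend. Next row=LF[4]=5
Reversed output: banana4$

Answer: banana4$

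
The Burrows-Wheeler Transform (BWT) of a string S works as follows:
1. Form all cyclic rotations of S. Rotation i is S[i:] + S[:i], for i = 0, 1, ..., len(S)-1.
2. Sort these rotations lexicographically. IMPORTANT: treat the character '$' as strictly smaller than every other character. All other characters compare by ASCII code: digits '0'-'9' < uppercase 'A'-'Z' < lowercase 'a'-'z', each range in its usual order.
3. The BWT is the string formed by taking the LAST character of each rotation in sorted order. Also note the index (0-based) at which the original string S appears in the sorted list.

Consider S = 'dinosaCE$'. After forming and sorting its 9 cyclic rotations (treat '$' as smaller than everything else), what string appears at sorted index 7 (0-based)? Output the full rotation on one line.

All 9 rotations (rotation i = S[i:]+S[:i]):
  rot[0] = dinosaCE$
  rot[1] = inosaCE$d
  rot[2] = nosaCE$di
  rot[3] = osaCE$din
  rot[4] = saCE$dino
  rot[5] = aCE$dinos
  rot[6] = CE$dinosa
  rot[7] = E$dinosaC
  rot[8] = $dinosaCE
Sorted (with $ < everything):
  sorted[0] = $dinosaCE
  sorted[1] = CE$dinosa
  sorted[2] = E$dinosaC
  sorted[3] = aCE$dinos
  sorted[4] = dinosaCE$
  sorted[5] = inosaCE$d
  sorted[6] = nosaCE$di
  sorted[7] = osaCE$din
  sorted[8] = saCE$dino
sorted[7] = osaCE$din

Answer: osaCE$din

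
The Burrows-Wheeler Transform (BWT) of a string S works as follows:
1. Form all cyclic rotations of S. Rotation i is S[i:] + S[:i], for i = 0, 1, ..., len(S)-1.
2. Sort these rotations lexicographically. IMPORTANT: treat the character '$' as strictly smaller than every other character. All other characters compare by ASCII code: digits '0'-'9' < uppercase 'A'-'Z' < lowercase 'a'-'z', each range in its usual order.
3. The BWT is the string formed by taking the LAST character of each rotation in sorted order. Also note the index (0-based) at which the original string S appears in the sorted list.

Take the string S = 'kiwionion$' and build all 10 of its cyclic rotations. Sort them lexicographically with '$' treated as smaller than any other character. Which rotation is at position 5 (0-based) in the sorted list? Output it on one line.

Answer: n$kiwionio

Derivation:
All 10 rotations (rotation i = S[i:]+S[:i]):
  rot[0] = kiwionion$
  rot[1] = iwionion$k
  rot[2] = wionion$ki
  rot[3] = ionion$kiw
  rot[4] = onion$kiwi
  rot[5] = nion$kiwio
  rot[6] = ion$kiwion
  rot[7] = on$kiwioni
  rot[8] = n$kiwionio
  rot[9] = $kiwionion
Sorted (with $ < everything):
  sorted[0] = $kiwionion
  sorted[1] = ion$kiwion
  sorted[2] = ionion$kiw
  sorted[3] = iwionion$k
  sorted[4] = kiwionion$
  sorted[5] = n$kiwionio
  sorted[6] = nion$kiwio
  sorted[7] = on$kiwioni
  sorted[8] = onion$kiwi
  sorted[9] = wionion$ki
sorted[5] = n$kiwionio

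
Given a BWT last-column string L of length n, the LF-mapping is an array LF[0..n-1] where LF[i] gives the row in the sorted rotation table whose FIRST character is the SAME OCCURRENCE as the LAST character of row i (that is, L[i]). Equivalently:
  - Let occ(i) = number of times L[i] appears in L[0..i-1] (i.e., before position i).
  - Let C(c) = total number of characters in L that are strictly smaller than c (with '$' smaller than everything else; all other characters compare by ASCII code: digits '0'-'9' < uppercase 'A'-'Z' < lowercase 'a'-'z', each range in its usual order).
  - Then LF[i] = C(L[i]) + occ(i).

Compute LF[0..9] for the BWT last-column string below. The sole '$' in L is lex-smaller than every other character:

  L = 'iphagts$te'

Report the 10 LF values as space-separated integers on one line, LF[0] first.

Answer: 5 6 4 1 3 8 7 0 9 2

Derivation:
Char counts: '$':1, 'a':1, 'e':1, 'g':1, 'h':1, 'i':1, 'p':1, 's':1, 't':2
C (first-col start): C('$')=0, C('a')=1, C('e')=2, C('g')=3, C('h')=4, C('i')=5, C('p')=6, C('s')=7, C('t')=8
L[0]='i': occ=0, LF[0]=C('i')+0=5+0=5
L[1]='p': occ=0, LF[1]=C('p')+0=6+0=6
L[2]='h': occ=0, LF[2]=C('h')+0=4+0=4
L[3]='a': occ=0, LF[3]=C('a')+0=1+0=1
L[4]='g': occ=0, LF[4]=C('g')+0=3+0=3
L[5]='t': occ=0, LF[5]=C('t')+0=8+0=8
L[6]='s': occ=0, LF[6]=C('s')+0=7+0=7
L[7]='$': occ=0, LF[7]=C('$')+0=0+0=0
L[8]='t': occ=1, LF[8]=C('t')+1=8+1=9
L[9]='e': occ=0, LF[9]=C('e')+0=2+0=2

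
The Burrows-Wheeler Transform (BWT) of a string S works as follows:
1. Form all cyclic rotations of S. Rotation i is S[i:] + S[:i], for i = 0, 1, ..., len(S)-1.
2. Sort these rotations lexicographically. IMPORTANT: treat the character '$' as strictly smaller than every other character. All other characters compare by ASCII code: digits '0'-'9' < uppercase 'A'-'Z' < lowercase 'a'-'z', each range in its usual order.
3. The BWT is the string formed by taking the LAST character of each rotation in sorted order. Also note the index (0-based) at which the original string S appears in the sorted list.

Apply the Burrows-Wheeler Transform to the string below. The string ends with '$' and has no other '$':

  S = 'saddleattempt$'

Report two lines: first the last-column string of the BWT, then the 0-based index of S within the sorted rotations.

All 14 rotations (rotation i = S[i:]+S[:i]):
  rot[0] = saddleattempt$
  rot[1] = addleattempt$s
  rot[2] = ddleattempt$sa
  rot[3] = dleattempt$sad
  rot[4] = leattempt$sadd
  rot[5] = eattempt$saddl
  rot[6] = attempt$saddle
  rot[7] = ttempt$saddlea
  rot[8] = tempt$saddleat
  rot[9] = empt$saddleatt
  rot[10] = mpt$saddleatte
  rot[11] = pt$saddleattem
  rot[12] = t$saddleattemp
  rot[13] = $saddleattempt
Sorted (with $ < everything):
  sorted[0] = $saddleattempt  (last char: 't')
  sorted[1] = addleattempt$s  (last char: 's')
  sorted[2] = attempt$saddle  (last char: 'e')
  sorted[3] = ddleattempt$sa  (last char: 'a')
  sorted[4] = dleattempt$sad  (last char: 'd')
  sorted[5] = eattempt$saddl  (last char: 'l')
  sorted[6] = empt$saddleatt  (last char: 't')
  sorted[7] = leattempt$sadd  (last char: 'd')
  sorted[8] = mpt$saddleatte  (last char: 'e')
  sorted[9] = pt$saddleattem  (last char: 'm')
  sorted[10] = saddleattempt$  (last char: '$')
  sorted[11] = t$saddleattemp  (last char: 'p')
  sorted[12] = tempt$saddleat  (last char: 't')
  sorted[13] = ttempt$saddlea  (last char: 'a')
Last column: tseadltdem$pta
Original string S is at sorted index 10

Answer: tseadltdem$pta
10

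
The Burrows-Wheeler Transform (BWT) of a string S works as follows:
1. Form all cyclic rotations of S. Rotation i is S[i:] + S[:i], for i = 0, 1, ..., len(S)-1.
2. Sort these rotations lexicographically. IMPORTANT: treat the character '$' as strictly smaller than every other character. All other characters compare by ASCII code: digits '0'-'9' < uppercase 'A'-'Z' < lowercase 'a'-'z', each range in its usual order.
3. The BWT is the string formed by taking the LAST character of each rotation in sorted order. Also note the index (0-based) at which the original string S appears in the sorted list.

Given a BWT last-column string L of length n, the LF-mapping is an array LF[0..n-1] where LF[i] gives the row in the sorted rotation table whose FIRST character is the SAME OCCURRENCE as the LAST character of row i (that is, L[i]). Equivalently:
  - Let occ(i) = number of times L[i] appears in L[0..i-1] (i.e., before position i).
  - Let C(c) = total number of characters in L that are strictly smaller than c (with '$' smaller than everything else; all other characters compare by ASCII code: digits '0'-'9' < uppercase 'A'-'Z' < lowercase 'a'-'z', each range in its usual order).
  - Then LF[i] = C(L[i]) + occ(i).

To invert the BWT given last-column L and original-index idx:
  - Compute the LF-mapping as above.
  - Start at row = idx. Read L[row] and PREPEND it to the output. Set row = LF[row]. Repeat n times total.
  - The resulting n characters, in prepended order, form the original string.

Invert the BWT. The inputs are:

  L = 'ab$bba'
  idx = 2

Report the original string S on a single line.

LF mapping: 1 3 0 4 5 2
Walk LF starting at row 2, prepending L[row]:
  step 1: row=2, L[2]='$', prepend. Next row=LF[2]=0
  step 2: row=0, L[0]='a', prepend. Next row=LF[0]=1
  step 3: row=1, L[1]='b', prepend. Next row=LF[1]=3
  step 4: row=3, L[3]='b', prepend. Next row=LF[3]=4
  step 5: row=4, L[4]='b', prepend. Next row=LF[4]=5
  step 6: row=5, L[5]='a', prepend. Next row=LF[5]=2
Reversed output: abbba$

Answer: abbba$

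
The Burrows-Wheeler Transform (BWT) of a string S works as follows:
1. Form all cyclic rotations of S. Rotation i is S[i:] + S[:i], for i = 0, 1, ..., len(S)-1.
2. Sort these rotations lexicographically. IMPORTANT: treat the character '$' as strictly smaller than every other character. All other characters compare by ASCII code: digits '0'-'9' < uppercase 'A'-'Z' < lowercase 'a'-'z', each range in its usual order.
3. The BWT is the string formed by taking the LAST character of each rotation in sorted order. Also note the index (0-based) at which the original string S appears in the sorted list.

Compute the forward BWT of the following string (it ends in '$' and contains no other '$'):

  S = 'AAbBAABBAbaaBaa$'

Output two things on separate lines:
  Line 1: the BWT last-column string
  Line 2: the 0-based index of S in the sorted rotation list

Answer: aB$AABbBAaaaBbAA
2

Derivation:
All 16 rotations (rotation i = S[i:]+S[:i]):
  rot[0] = AAbBAABBAbaaBaa$
  rot[1] = AbBAABBAbaaBaa$A
  rot[2] = bBAABBAbaaBaa$AA
  rot[3] = BAABBAbaaBaa$AAb
  rot[4] = AABBAbaaBaa$AAbB
  rot[5] = ABBAbaaBaa$AAbBA
  rot[6] = BBAbaaBaa$AAbBAA
  rot[7] = BAbaaBaa$AAbBAAB
  rot[8] = AbaaBaa$AAbBAABB
  rot[9] = baaBaa$AAbBAABBA
  rot[10] = aaBaa$AAbBAABBAb
  rot[11] = aBaa$AAbBAABBAba
  rot[12] = Baa$AAbBAABBAbaa
  rot[13] = aa$AAbBAABBAbaaB
  rot[14] = a$AAbBAABBAbaaBa
  rot[15] = $AAbBAABBAbaaBaa
Sorted (with $ < everything):
  sorted[0] = $AAbBAABBAbaaBaa  (last char: 'a')
  sorted[1] = AABBAbaaBaa$AAbB  (last char: 'B')
  sorted[2] = AAbBAABBAbaaBaa$  (last char: '$')
  sorted[3] = ABBAbaaBaa$AAbBA  (last char: 'A')
  sorted[4] = AbBAABBAbaaBaa$A  (last char: 'A')
  sorted[5] = AbaaBaa$AAbBAABB  (last char: 'B')
  sorted[6] = BAABBAbaaBaa$AAb  (last char: 'b')
  sorted[7] = BAbaaBaa$AAbBAAB  (last char: 'B')
  sorted[8] = BBAbaaBaa$AAbBAA  (last char: 'A')
  sorted[9] = Baa$AAbBAABBAbaa  (last char: 'a')
  sorted[10] = a$AAbBAABBAbaaBa  (last char: 'a')
  sorted[11] = aBaa$AAbBAABBAba  (last char: 'a')
  sorted[12] = aa$AAbBAABBAbaaB  (last char: 'B')
  sorted[13] = aaBaa$AAbBAABBAb  (last char: 'b')
  sorted[14] = bBAABBAbaaBaa$AA  (last char: 'A')
  sorted[15] = baaBaa$AAbBAABBA  (last char: 'A')
Last column: aB$AABbBAaaaBbAA
Original string S is at sorted index 2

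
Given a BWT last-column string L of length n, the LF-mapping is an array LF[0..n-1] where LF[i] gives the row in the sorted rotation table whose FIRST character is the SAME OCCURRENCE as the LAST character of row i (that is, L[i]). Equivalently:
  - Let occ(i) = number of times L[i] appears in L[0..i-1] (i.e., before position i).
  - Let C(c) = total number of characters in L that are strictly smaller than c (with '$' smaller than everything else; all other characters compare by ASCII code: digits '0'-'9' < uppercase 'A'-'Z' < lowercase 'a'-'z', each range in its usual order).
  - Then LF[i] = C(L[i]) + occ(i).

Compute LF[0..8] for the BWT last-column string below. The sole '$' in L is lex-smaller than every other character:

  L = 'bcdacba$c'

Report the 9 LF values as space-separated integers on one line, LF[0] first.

Answer: 3 5 8 1 6 4 2 0 7

Derivation:
Char counts: '$':1, 'a':2, 'b':2, 'c':3, 'd':1
C (first-col start): C('$')=0, C('a')=1, C('b')=3, C('c')=5, C('d')=8
L[0]='b': occ=0, LF[0]=C('b')+0=3+0=3
L[1]='c': occ=0, LF[1]=C('c')+0=5+0=5
L[2]='d': occ=0, LF[2]=C('d')+0=8+0=8
L[3]='a': occ=0, LF[3]=C('a')+0=1+0=1
L[4]='c': occ=1, LF[4]=C('c')+1=5+1=6
L[5]='b': occ=1, LF[5]=C('b')+1=3+1=4
L[6]='a': occ=1, LF[6]=C('a')+1=1+1=2
L[7]='$': occ=0, LF[7]=C('$')+0=0+0=0
L[8]='c': occ=2, LF[8]=C('c')+2=5+2=7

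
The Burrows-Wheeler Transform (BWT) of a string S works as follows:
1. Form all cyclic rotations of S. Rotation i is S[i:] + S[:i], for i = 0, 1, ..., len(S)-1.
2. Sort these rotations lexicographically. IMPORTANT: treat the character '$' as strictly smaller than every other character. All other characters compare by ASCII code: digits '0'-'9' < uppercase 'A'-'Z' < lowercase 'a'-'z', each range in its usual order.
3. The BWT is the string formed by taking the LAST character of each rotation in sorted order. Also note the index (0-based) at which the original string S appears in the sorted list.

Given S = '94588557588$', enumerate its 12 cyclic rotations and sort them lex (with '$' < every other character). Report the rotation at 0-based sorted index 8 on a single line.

Answer: 8557588$9458

Derivation:
All 12 rotations (rotation i = S[i:]+S[:i]):
  rot[0] = 94588557588$
  rot[1] = 4588557588$9
  rot[2] = 588557588$94
  rot[3] = 88557588$945
  rot[4] = 8557588$9458
  rot[5] = 557588$94588
  rot[6] = 57588$945885
  rot[7] = 7588$9458855
  rot[8] = 588$94588557
  rot[9] = 88$945885575
  rot[10] = 8$9458855758
  rot[11] = $94588557588
Sorted (with $ < everything):
  sorted[0] = $94588557588
  sorted[1] = 4588557588$9
  sorted[2] = 557588$94588
  sorted[3] = 57588$945885
  sorted[4] = 588$94588557
  sorted[5] = 588557588$94
  sorted[6] = 7588$9458855
  sorted[7] = 8$9458855758
  sorted[8] = 8557588$9458
  sorted[9] = 88$945885575
  sorted[10] = 88557588$945
  sorted[11] = 94588557588$
sorted[8] = 8557588$9458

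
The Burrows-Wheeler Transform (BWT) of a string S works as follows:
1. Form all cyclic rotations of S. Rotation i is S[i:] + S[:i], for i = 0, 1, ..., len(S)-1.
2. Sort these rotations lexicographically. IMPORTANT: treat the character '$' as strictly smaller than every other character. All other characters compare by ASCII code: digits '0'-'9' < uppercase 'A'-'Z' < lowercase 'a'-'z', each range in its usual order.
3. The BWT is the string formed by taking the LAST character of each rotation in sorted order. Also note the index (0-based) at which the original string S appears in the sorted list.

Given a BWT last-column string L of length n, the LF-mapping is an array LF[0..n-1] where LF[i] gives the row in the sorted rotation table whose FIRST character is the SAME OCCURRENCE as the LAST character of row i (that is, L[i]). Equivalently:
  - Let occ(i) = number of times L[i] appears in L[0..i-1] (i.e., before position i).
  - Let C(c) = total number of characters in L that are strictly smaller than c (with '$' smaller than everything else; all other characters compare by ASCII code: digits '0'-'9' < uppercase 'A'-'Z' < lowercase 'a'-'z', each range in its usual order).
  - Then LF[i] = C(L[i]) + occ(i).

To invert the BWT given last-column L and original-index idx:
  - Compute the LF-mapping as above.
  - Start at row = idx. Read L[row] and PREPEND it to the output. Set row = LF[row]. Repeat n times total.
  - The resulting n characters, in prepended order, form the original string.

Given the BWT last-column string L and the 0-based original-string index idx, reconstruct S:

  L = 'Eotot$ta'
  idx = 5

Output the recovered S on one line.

Answer: tattooE$

Derivation:
LF mapping: 1 3 5 4 6 0 7 2
Walk LF starting at row 5, prepending L[row]:
  step 1: row=5, L[5]='$', prepend. Next row=LF[5]=0
  step 2: row=0, L[0]='E', prepend. Next row=LF[0]=1
  step 3: row=1, L[1]='o', prepend. Next row=LF[1]=3
  step 4: row=3, L[3]='o', prepend. Next row=LF[3]=4
  step 5: row=4, L[4]='t', prepend. Next row=LF[4]=6
  step 6: row=6, L[6]='t', prepend. Next row=LF[6]=7
  step 7: row=7, L[7]='a', prepend. Next row=LF[7]=2
  step 8: row=2, L[2]='t', prepend. Next row=LF[2]=5
Reversed output: tattooE$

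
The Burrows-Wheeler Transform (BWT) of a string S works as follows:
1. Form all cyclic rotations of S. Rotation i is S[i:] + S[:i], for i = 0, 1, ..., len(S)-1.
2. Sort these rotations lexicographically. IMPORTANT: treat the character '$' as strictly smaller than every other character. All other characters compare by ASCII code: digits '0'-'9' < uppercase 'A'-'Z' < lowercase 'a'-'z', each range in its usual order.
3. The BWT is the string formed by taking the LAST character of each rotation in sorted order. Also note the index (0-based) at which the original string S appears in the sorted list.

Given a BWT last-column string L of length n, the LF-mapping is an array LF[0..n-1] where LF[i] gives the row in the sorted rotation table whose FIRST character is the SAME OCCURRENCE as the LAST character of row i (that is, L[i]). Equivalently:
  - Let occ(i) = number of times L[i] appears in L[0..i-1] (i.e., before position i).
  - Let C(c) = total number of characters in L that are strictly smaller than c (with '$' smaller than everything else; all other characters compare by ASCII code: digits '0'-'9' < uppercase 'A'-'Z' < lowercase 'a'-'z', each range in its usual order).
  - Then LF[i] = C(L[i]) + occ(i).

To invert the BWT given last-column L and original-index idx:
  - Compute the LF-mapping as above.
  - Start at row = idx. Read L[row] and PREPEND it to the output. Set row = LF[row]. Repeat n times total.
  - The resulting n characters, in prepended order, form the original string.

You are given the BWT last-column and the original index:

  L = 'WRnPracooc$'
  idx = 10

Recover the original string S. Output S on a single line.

LF mapping: 3 2 7 1 10 4 5 8 9 6 0
Walk LF starting at row 10, prepending L[row]:
  step 1: row=10, L[10]='$', prepend. Next row=LF[10]=0
  step 2: row=0, L[0]='W', prepend. Next row=LF[0]=3
  step 3: row=3, L[3]='P', prepend. Next row=LF[3]=1
  step 4: row=1, L[1]='R', prepend. Next row=LF[1]=2
  step 5: row=2, L[2]='n', prepend. Next row=LF[2]=7
  step 6: row=7, L[7]='o', prepend. Next row=LF[7]=8
  step 7: row=8, L[8]='o', prepend. Next row=LF[8]=9
  step 8: row=9, L[9]='c', prepend. Next row=LF[9]=6
  step 9: row=6, L[6]='c', prepend. Next row=LF[6]=5
  step 10: row=5, L[5]='a', prepend. Next row=LF[5]=4
  step 11: row=4, L[4]='r', prepend. Next row=LF[4]=10
Reversed output: raccoonRPW$

Answer: raccoonRPW$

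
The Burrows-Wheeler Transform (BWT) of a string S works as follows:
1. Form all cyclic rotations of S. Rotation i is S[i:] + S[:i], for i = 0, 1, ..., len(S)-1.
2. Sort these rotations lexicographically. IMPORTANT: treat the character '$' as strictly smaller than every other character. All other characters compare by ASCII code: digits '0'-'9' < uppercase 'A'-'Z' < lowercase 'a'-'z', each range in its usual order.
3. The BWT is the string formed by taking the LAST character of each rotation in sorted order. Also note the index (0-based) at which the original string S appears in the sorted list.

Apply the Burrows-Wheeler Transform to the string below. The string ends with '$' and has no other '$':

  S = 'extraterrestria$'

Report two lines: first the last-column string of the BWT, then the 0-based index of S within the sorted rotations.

All 16 rotations (rotation i = S[i:]+S[:i]):
  rot[0] = extraterrestria$
  rot[1] = xtraterrestria$e
  rot[2] = traterrestria$ex
  rot[3] = raterrestria$ext
  rot[4] = aterrestria$extr
  rot[5] = terrestria$extra
  rot[6] = errestria$extrat
  rot[7] = rrestria$extrate
  rot[8] = restria$extrater
  rot[9] = estria$extraterr
  rot[10] = stria$extraterre
  rot[11] = tria$extraterres
  rot[12] = ria$extraterrest
  rot[13] = ia$extraterrestr
  rot[14] = a$extraterrestri
  rot[15] = $extraterrestria
Sorted (with $ < everything):
  sorted[0] = $extraterrestria  (last char: 'a')
  sorted[1] = a$extraterrestri  (last char: 'i')
  sorted[2] = aterrestria$extr  (last char: 'r')
  sorted[3] = errestria$extrat  (last char: 't')
  sorted[4] = estria$extraterr  (last char: 'r')
  sorted[5] = extraterrestria$  (last char: '$')
  sorted[6] = ia$extraterrestr  (last char: 'r')
  sorted[7] = raterrestria$ext  (last char: 't')
  sorted[8] = restria$extrater  (last char: 'r')
  sorted[9] = ria$extraterrest  (last char: 't')
  sorted[10] = rrestria$extrate  (last char: 'e')
  sorted[11] = stria$extraterre  (last char: 'e')
  sorted[12] = terrestria$extra  (last char: 'a')
  sorted[13] = traterrestria$ex  (last char: 'x')
  sorted[14] = tria$extraterres  (last char: 's')
  sorted[15] = xtraterrestria$e  (last char: 'e')
Last column: airtr$rtrteeaxse
Original string S is at sorted index 5

Answer: airtr$rtrteeaxse
5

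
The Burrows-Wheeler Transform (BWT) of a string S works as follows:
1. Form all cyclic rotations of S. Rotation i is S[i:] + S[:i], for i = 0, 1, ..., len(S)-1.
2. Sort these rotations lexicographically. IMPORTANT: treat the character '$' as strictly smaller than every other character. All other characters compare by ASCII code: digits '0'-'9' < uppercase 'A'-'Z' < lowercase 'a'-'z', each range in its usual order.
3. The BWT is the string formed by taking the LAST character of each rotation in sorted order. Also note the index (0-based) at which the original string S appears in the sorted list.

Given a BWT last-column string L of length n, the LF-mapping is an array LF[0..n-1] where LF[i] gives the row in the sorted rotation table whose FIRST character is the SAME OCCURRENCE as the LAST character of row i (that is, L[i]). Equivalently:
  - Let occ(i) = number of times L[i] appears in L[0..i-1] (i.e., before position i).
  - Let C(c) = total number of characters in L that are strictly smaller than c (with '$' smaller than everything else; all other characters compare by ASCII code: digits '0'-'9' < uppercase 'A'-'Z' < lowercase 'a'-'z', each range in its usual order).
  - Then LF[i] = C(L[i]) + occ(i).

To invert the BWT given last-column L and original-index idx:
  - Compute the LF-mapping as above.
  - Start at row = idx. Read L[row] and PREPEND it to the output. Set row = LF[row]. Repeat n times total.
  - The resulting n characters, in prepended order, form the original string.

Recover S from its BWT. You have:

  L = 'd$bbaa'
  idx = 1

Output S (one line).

LF mapping: 5 0 3 4 1 2
Walk LF starting at row 1, prepending L[row]:
  step 1: row=1, L[1]='$', prepend. Next row=LF[1]=0
  step 2: row=0, L[0]='d', prepend. Next row=LF[0]=5
  step 3: row=5, L[5]='a', prepend. Next row=LF[5]=2
  step 4: row=2, L[2]='b', prepend. Next row=LF[2]=3
  step 5: row=3, L[3]='b', prepend. Next row=LF[3]=4
  step 6: row=4, L[4]='a', prepend. Next row=LF[4]=1
Reversed output: abbad$

Answer: abbad$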